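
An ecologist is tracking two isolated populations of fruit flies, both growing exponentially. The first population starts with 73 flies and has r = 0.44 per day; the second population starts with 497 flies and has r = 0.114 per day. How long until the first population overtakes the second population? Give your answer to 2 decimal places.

Set 73·e^(0.44t) = 497·e^(0.114t).
e^((0.44 − 0.114)t) = 497/73 → e^(0.326·t) = 6.8082.
0.326·t = ln(6.8082) = 1.9181, so t = 1.9181/0.326 = 5.8838.

5.88 days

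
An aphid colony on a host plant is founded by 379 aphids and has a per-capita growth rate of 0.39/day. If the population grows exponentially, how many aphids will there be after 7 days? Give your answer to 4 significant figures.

5811 aphids

N(t) = N₀·e^(rt) = 379 × e^(0.39×7) = 379 × e^2.73.
e^2.73 ≈ 15.333, so N ≈ 379 × 15.333 = 5811.16.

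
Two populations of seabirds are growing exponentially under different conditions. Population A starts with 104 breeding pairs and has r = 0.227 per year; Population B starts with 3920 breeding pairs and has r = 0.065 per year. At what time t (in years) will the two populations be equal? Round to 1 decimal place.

Set 104·e^(0.227t) = 3920·e^(0.065t).
e^((0.227 − 0.065)t) = 3920/104 → e^(0.162·t) = 37.692.
0.162·t = ln(37.692) = 3.6295, so t = 3.6295/0.162 = 22.404.

22.4 years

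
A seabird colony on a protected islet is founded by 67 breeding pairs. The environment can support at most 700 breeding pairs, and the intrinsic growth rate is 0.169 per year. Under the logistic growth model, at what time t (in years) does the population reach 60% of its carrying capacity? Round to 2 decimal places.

15.69 years

A = (K − N₀)/N₀ = (700 − 67)/67 = 9.4478.
Solve 700/(1 + 9.4478·e^(−0.169t)) = 420: 1 + 9.4478·e^(−0.169t) = 1.6667, so e^(−0.169t) = 0.0705635.
−0.169·t = ln(0.0705635) = -2.6512, so t = 2.6512/0.169 = 15.688.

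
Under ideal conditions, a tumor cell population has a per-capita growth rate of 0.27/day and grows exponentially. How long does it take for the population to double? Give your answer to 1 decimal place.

2.6 days

Doubling time t_d = ln(2)/r = 0.6931/0.27 = 2.5672.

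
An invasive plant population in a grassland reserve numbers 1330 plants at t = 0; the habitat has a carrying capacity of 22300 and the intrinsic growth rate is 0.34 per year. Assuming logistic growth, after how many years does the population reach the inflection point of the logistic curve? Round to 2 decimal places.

Logistic growth is fastest at N = K/2 = 11150.
A = (K − N₀)/N₀ = 15.767. Set K/(1 + A·e^(−rt)) = K/2 → A·e^(−rt) = 1.
e^(−0.34t) = 1/15.767 = 0.0634239, so t = ln(15.767)/0.34 = 2.7579/0.34 = 8.1115.

8.11 years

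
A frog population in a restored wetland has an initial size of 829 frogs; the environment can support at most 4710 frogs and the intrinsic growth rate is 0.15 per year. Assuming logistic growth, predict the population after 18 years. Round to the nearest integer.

3583 frogs

A = (K − N₀)/N₀ = (4710 − 829)/829 = 4.6815.
N(t) = K/(1 + A·e^(−rt)) = 4710/(1 + 4.6815×e^(−0.15×18)).
e^(−2.7) = 0.067206; denominator = 1 + 4.6815×0.067206 = 1.3146.
N = 4710/1.3146 = 3582.77.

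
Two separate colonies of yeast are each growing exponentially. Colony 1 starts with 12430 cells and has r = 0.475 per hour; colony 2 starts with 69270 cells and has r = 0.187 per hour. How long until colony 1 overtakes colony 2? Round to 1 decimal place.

Set 12430·e^(0.475t) = 69270·e^(0.187t).
e^((0.475 − 0.187)t) = 69270/12430 → e^(0.288·t) = 5.5728.
0.288·t = ln(5.5728) = 1.7179, so t = 1.7179/0.288 = 5.9649.

6.0 hours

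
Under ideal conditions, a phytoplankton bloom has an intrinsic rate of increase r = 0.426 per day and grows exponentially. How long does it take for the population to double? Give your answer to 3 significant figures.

Doubling time t_d = ln(2)/r = 0.6931/0.426 = 1.6271.

1.63 days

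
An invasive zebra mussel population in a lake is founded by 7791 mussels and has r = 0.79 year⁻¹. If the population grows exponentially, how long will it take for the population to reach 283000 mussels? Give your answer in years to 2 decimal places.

4.55 years

Set N₀·e^(rt) = 283000: e^(0.79·t) = 283000/7791 = 36.324.
0.79·t = ln(36.324) = 3.5925, so t = 3.5925/0.79 = 4.5474.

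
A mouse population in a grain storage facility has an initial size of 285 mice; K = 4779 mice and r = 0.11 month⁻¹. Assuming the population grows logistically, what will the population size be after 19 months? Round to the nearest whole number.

A = (K − N₀)/N₀ = (4779 − 285)/285 = 15.768.
N(t) = K/(1 + A·e^(−rt)) = 4779/(1 + 15.768×e^(−0.11×19)).
e^(−2.09) = 0.12369; denominator = 1 + 15.768×0.12369 = 2.9504.
N = 4779/2.9504 = 1619.81.

1620 mice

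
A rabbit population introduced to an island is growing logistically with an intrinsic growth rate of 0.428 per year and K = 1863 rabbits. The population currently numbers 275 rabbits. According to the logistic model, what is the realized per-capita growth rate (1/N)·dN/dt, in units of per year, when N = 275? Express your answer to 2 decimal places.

(1/N)·dN/dt = r(1 − N/K) = 0.428 × (1 − 275/1863).
= 0.428 × 0.85239 = 0.36482.

0.36 per year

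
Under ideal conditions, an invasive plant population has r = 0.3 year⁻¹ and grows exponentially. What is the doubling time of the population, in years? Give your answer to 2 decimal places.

2.31 years

Doubling time t_d = ln(2)/r = 0.6931/0.3 = 2.3105.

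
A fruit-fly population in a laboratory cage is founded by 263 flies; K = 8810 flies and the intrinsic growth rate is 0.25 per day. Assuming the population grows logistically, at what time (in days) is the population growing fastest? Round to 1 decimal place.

Logistic growth is fastest at N = K/2 = 4405.
A = (K − N₀)/N₀ = 32.498. Set K/(1 + A·e^(−rt)) = K/2 → A·e^(−rt) = 1.
e^(−0.25t) = 1/32.498 = 0.030771, so t = ln(32.498)/0.25 = 3.4812/0.25 = 13.925.

13.9 days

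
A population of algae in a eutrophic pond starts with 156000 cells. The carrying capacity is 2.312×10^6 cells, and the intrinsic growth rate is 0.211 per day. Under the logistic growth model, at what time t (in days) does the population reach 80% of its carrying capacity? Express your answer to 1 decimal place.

A = (K − N₀)/N₀ = (2.312×10^6 − 156000)/156000 = 13.821.
Solve 2.312×10^6/(1 + 13.821·e^(−0.211t)) = 1.8496×10^6: 1 + 13.821·e^(−0.211t) = 1.25, so e^(−0.211t) = 0.0180891.
−0.211·t = ln(0.0180891) = -4.0124, so t = 4.0124/0.211 = 19.016.

19.0 days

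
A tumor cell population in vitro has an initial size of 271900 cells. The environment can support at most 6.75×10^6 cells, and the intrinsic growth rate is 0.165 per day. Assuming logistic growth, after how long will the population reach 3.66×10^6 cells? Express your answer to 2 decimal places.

20.24 days

A = (K − N₀)/N₀ = (6.75×10^6 − 271900)/271900 = 23.825.
Solve 6.75×10^6/(1 + 23.825·e^(−0.165t)) = 3.66×10^6: 1 + 23.825·e^(−0.165t) = 1.8443, so e^(−0.165t) = 0.0354355.
−0.165·t = ln(0.0354355) = -3.34, so t = 3.34/0.165 = 20.243.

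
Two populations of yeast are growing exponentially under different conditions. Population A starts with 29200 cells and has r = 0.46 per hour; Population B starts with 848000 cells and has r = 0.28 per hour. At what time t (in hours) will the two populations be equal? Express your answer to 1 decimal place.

Set 29200·e^(0.46t) = 848000·e^(0.28t).
e^((0.46 − 0.28)t) = 848000/29200 → e^(0.18·t) = 29.041.
0.18·t = ln(29.041) = 3.3687, so t = 3.3687/0.18 = 18.715.

18.7 hours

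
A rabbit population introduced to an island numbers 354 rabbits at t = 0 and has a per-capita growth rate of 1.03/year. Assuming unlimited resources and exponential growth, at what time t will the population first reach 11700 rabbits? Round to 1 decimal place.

3.4 years

Set N₀·e^(rt) = 11700: e^(1.03·t) = 11700/354 = 33.051.
1.03·t = ln(33.051) = 3.498, so t = 3.498/1.03 = 3.3962.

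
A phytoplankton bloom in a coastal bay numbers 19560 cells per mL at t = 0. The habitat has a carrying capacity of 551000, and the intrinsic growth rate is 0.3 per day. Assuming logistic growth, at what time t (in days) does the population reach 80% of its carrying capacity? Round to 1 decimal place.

A = (K − N₀)/N₀ = (551000 − 19560)/19560 = 27.17.
Solve 551000/(1 + 27.17·e^(−0.3t)) = 440800: 1 + 27.17·e^(−0.3t) = 1.25, so e^(−0.3t) = 0.00920142.
−0.3·t = ln(0.00920142) = -4.6884, so t = 4.6884/0.3 = 15.628.

15.6 days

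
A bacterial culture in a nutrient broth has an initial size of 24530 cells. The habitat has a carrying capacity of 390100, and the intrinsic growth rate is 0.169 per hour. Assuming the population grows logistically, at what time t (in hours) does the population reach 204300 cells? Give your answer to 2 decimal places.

A = (K − N₀)/N₀ = (390100 − 24530)/24530 = 14.903.
Solve 390100/(1 + 14.903·e^(−0.169t)) = 204300: 1 + 14.903·e^(−0.169t) = 1.9094, so e^(−0.169t) = 0.0610245.
−0.169·t = ln(0.0610245) = -2.7965, so t = 2.7965/0.169 = 16.547.

16.55 hours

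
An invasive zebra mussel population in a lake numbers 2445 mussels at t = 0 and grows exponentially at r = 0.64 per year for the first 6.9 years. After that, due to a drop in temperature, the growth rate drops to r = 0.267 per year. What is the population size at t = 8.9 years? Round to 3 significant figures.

345000 mussels

Phase 1: N(6.9) = 2445·e^(0.64×6.9) = 2445·e^4.416 = 202359.
Phase 2 runs for 8.9 − 6.9 = 2 years at r = 0.267.
N(8.9) = 202359·e^(0.267×2) = 202359·e^0.534 = 345173.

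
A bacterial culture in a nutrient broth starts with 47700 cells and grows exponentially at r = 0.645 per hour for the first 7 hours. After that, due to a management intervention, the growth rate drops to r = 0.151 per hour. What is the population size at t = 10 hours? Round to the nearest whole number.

6856356 cells

Phase 1: N(7) = 47700·e^(0.645×7) = 47700·e^4.515 = 4.35871×10^6.
Phase 2 runs for 10 − 7 = 3 hours at r = 0.151.
N(10) = 4.35871×10^6·e^(0.151×3) = 4.35871×10^6·e^0.453 = 6.856356×10^6.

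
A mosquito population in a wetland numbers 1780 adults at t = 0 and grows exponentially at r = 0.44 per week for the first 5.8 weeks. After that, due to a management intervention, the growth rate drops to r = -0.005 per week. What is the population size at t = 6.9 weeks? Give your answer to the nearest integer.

22717 adults

Phase 1: N(5.8) = 1780·e^(0.44×5.8) = 1780·e^2.552 = 22842.3.
Phase 2 runs for 6.9 − 5.8 = 1.1 weeks at r = -0.005.
N(6.9) = 22842.3·e^(-0.005×1.1) = 22842.3·e^-0.0055 = 22717.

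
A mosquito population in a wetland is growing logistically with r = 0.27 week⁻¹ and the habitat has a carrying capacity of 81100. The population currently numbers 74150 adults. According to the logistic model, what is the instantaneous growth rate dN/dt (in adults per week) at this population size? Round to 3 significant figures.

dN/dt = rN(1 − N/K) = 0.27 × 74150 × (1 − 74150/81100).
1 − 74150/81100 = 0.085697; dN/dt = 0.27 × 74150 × 0.085697 = 1715.7.

1720 adults per week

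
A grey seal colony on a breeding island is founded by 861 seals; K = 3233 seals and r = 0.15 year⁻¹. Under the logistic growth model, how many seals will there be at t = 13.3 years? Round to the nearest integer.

A = (K − N₀)/N₀ = (3233 − 861)/861 = 2.7549.
N(t) = K/(1 + A·e^(−rt)) = 3233/(1 + 2.7549×e^(−0.15×13.3)).
e^(−1.995) = 0.13601; denominator = 1 + 2.7549×0.13601 = 1.3747.
N = 3233/1.3747 = 2351.77.

2352 seals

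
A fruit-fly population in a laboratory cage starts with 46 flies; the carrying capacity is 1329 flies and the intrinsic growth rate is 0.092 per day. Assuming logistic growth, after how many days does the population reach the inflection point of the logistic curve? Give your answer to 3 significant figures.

Logistic growth is fastest at N = K/2 = 664.5.
A = (K − N₀)/N₀ = 27.891. Set K/(1 + A·e^(−rt)) = K/2 → A·e^(−rt) = 1.
e^(−0.092t) = 1/27.891 = 0.0358535, so t = ln(27.891)/0.092 = 3.3283/0.092 = 36.177.

36.2 days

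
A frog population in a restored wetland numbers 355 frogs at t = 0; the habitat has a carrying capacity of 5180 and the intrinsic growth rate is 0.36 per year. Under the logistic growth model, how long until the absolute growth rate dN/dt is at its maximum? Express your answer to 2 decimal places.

Logistic growth is fastest at N = K/2 = 2590.
A = (K − N₀)/N₀ = 13.592. Set K/(1 + A·e^(−rt)) = K/2 → A·e^(−rt) = 1.
e^(−0.36t) = 1/13.592 = 0.0735751, so t = ln(13.592)/0.36 = 2.6094/0.36 = 7.2485.

7.25 years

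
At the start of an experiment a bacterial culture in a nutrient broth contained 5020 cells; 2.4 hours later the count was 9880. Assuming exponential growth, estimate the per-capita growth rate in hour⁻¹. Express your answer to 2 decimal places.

0.28 per hour

From N(t) = N₀·e^(rt): e^(r·2.4) = 9880/5020 = 1.9681.
r·2.4 = ln(1.9681) = 0.67708, so r = 0.67708/2.4 = 0.28212.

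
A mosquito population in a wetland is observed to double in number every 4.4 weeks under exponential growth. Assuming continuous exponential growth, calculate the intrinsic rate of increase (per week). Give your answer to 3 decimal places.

0.158 per week

r = ln(2)/t_d = 0.6931/4.4 = 0.15753.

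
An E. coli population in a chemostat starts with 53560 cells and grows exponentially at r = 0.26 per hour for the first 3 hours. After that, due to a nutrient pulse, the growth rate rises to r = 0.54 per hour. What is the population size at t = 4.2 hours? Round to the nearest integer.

Phase 1: N(3) = 53560·e^(0.26×3) = 53560·e^0.78 = 116840.
Phase 2 runs for 4.2 − 3 = 1.2 hours at r = 0.54.
N(4.2) = 116840·e^(0.54×1.2) = 116840·e^0.648 = 223364.

223364 cells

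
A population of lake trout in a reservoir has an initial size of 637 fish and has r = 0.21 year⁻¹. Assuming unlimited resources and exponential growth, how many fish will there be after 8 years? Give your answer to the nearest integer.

3418 fish

N(t) = N₀·e^(rt) = 637 × e^(0.21×8) = 637 × e^1.68.
e^1.68 ≈ 5.3656, so N ≈ 637 × 5.3656 = 3417.86.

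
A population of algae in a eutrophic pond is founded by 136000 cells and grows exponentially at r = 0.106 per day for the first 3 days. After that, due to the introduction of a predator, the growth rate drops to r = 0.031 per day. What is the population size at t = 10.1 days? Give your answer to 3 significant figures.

233000 cells

Phase 1: N(3) = 136000·e^(0.106×3) = 136000·e^0.318 = 186915.
Phase 2 runs for 10.1 − 3 = 7.1 days at r = 0.031.
N(10.1) = 186915·e^(0.031×7.1) = 186915·e^0.2201 = 232934.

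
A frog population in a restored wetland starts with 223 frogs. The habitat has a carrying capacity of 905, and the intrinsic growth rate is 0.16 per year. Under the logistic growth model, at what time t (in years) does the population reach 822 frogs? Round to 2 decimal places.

A = (K − N₀)/N₀ = (905 − 223)/223 = 3.0583.
Solve 905/(1 + 3.0583·e^(−0.16t)) = 822: 1 + 3.0583·e^(−0.16t) = 1.101, so e^(−0.16t) = 0.0330162.
−0.16·t = ln(0.0330162) = -3.4108, so t = 3.4108/0.16 = 21.317.

21.32 years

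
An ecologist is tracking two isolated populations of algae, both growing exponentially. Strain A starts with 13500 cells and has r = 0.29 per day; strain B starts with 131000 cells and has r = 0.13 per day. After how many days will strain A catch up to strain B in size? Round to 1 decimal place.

14.2 days

Set 13500·e^(0.29t) = 131000·e^(0.13t).
e^((0.29 − 0.13)t) = 131000/13500 → e^(0.16·t) = 9.7037.
0.16·t = ln(9.7037) = 2.2725, so t = 2.2725/0.16 = 14.203.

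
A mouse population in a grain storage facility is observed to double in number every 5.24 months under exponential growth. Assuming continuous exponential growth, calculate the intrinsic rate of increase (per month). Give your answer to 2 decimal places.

0.13 per month

r = ln(2)/t_d = 0.6931/5.24 = 0.13228.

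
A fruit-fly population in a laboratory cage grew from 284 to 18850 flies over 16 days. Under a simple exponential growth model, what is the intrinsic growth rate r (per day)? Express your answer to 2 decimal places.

From N(t) = N₀·e^(rt): e^(r·16) = 18850/284 = 66.373.
r·16 = ln(66.373) = 4.1953, so r = 4.1953/16 = 0.26221.

0.26 per day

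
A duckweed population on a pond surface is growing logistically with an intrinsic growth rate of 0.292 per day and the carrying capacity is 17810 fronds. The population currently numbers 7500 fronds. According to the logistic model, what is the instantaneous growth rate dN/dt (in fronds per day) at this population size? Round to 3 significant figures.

1270 fronds per day

dN/dt = rN(1 − N/K) = 0.292 × 7500 × (1 − 7500/17810).
1 − 7500/17810 = 0.57889; dN/dt = 0.292 × 7500 × 0.57889 = 1267.8.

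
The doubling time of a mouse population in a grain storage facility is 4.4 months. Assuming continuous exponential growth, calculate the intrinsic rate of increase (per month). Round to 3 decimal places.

r = ln(2)/t_d = 0.6931/4.4 = 0.15753.

0.158 per month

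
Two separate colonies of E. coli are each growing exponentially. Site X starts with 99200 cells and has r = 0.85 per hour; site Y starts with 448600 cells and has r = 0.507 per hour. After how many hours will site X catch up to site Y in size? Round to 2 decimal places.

4.40 hours

Set 99200·e^(0.85t) = 448600·e^(0.507t).
e^((0.85 − 0.507)t) = 448600/99200 → e^(0.343·t) = 4.5222.
0.343·t = ln(4.5222) = 1.509, so t = 1.509/0.343 = 4.3994.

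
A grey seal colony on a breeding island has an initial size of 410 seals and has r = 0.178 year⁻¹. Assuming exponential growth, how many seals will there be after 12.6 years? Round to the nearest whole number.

N(t) = N₀·e^(rt) = 410 × e^(0.178×12.6) = 410 × e^2.243.
e^2.243 ≈ 9.4197, so N ≈ 410 × 9.4197 = 3862.06.

3862 seals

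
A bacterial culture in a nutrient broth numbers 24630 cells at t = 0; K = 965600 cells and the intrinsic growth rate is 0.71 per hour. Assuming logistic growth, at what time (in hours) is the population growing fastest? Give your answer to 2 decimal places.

5.13 hours

Logistic growth is fastest at N = K/2 = 482800.
A = (K − N₀)/N₀ = 38.204. Set K/(1 + A·e^(−rt)) = K/2 → A·e^(−rt) = 1.
e^(−0.71t) = 1/38.204 = 0.0261751, so t = ln(38.204)/0.71 = 3.6429/0.71 = 5.1309.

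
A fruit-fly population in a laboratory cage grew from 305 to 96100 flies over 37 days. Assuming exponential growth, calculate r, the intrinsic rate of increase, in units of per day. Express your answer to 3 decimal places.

0.155 per day

From N(t) = N₀·e^(rt): e^(r·37) = 96100/305 = 315.08.
r·37 = ln(315.08) = 5.7528, so r = 5.7528/37 = 0.15548.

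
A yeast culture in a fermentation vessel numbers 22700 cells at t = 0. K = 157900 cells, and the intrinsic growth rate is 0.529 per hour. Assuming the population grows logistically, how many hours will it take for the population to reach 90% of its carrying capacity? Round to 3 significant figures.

7.53 hours

A = (K − N₀)/N₀ = (157900 − 22700)/22700 = 5.9559.
Solve 157900/(1 + 5.9559·e^(−0.529t)) = 142110: 1 + 5.9559·e^(−0.529t) = 1.1111, so e^(−0.529t) = 0.0186555.
−0.529·t = ln(0.0186555) = -3.9816, so t = 3.9816/0.529 = 7.5267.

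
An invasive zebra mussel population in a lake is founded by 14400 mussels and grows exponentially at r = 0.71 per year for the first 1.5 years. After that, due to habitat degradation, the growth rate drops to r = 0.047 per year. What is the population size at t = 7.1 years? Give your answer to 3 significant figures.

54300 mussels

Phase 1: N(1.5) = 14400·e^(0.71×1.5) = 14400·e^1.065 = 41772.1.
Phase 2 runs for 7.1 − 1.5 = 5.6 years at r = 0.047.
N(7.1) = 41772.1·e^(0.047×5.6) = 41772.1·e^0.2632 = 54349.1.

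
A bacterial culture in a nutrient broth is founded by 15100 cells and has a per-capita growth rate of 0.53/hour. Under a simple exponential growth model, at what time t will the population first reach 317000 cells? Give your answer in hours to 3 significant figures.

5.74 hours

Set N₀·e^(rt) = 317000: e^(0.53·t) = 317000/15100 = 20.993.
0.53·t = ln(20.993) = 3.0442, so t = 3.0442/0.53 = 5.7438.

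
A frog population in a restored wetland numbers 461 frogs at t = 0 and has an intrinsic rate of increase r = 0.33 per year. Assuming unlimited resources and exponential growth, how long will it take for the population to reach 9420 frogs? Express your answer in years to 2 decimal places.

9.14 years

Set N₀·e^(rt) = 9420: e^(0.33·t) = 9420/461 = 20.434.
0.33·t = ln(20.434) = 3.0172, so t = 3.0172/0.33 = 9.143.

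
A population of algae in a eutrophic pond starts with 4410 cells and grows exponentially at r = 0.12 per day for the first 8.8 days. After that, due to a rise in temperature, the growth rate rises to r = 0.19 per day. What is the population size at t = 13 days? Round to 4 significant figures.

Phase 1: N(8.8) = 4410·e^(0.12×8.8) = 4410·e^1.056 = 12678.1.
Phase 2 runs for 13 − 8.8 = 4.2 days at r = 0.19.
N(13) = 12678.1·e^(0.19×4.2) = 12678.1·e^0.798 = 28159.2.

28160 cells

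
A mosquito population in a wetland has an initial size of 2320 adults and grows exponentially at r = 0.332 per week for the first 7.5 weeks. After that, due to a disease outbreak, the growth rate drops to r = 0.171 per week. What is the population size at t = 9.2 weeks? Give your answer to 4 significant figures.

37420 adults

Phase 1: N(7.5) = 2320·e^(0.332×7.5) = 2320·e^2.49 = 27982.2.
Phase 2 runs for 9.2 − 7.5 = 1.7 weeks at r = 0.171.
N(9.2) = 27982.2·e^(0.171×1.7) = 27982.2·e^0.2907 = 37422.3.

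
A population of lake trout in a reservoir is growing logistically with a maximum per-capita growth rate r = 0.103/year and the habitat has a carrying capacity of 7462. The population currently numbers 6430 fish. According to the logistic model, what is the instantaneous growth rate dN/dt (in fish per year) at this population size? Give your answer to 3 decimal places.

91.595 fish per year

dN/dt = rN(1 − N/K) = 0.103 × 6430 × (1 − 6430/7462).
1 − 6430/7462 = 0.1383; dN/dt = 0.103 × 6430 × 0.1383 = 91.595.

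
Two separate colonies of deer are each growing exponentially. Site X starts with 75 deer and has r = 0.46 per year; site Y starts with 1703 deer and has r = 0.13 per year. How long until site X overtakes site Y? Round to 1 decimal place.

9.5 years

Set 75·e^(0.46t) = 1703·e^(0.13t).
e^((0.46 − 0.13)t) = 1703/75 → e^(0.33·t) = 22.707.
0.33·t = ln(22.707) = 3.1227, so t = 3.1227/0.33 = 9.4626.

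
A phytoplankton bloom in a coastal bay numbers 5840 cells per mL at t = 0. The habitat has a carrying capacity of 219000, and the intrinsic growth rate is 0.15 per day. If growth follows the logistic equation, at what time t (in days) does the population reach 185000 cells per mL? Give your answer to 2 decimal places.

A = (K − N₀)/N₀ = (219000 − 5840)/5840 = 36.5.
Solve 219000/(1 + 36.5·e^(−0.15t)) = 185000: 1 + 36.5·e^(−0.15t) = 1.1838, so e^(−0.15t) = 0.00503517.
−0.15·t = ln(0.00503517) = -5.2913, so t = 5.2913/0.15 = 35.275.

35.28 days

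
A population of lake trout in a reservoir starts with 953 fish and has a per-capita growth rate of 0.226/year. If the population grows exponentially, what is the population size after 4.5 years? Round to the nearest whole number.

2635 fish

N(t) = N₀·e^(rt) = 953 × e^(0.226×4.5) = 953 × e^1.017.
e^1.017 ≈ 2.7649, so N ≈ 953 × 2.7649 = 2634.94.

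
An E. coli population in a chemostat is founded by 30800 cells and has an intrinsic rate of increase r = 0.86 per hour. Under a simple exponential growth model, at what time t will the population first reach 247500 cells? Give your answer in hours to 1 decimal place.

2.4 hours

Set N₀·e^(rt) = 247500: e^(0.86·t) = 247500/30800 = 8.0357.
0.86·t = ln(8.0357) = 2.0839, so t = 2.0839/0.86 = 2.4231.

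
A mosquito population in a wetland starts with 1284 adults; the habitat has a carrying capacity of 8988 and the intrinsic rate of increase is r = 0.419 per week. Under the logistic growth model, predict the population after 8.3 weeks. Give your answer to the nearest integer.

A = (K − N₀)/N₀ = (8988 − 1284)/1284 = 6.
N(t) = K/(1 + A·e^(−rt)) = 8988/(1 + 6×e^(−0.419×8.3)).
e^(−3.478) = 0.030878; denominator = 1 + 6×0.030878 = 1.1853.
N = 8988/1.1853 = 7583.08.

7583 adults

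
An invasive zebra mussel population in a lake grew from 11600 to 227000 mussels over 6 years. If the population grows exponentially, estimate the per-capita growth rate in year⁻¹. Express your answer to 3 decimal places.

From N(t) = N₀·e^(rt): e^(r·6) = 227000/11600 = 19.569.
r·6 = ln(19.569) = 2.9739, so r = 2.9739/6 = 0.49566.

0.496 per year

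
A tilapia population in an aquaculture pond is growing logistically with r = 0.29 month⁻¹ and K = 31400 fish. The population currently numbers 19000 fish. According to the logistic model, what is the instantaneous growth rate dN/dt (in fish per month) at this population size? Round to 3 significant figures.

dN/dt = rN(1 − N/K) = 0.29 × 19000 × (1 − 19000/31400).
1 − 19000/31400 = 0.3949; dN/dt = 0.29 × 19000 × 0.3949 = 2175.9.

2180 fish per month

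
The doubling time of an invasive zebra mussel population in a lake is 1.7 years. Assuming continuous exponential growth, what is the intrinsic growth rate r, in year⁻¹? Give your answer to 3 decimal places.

0.408 per year

r = ln(2)/t_d = 0.6931/1.7 = 0.40773.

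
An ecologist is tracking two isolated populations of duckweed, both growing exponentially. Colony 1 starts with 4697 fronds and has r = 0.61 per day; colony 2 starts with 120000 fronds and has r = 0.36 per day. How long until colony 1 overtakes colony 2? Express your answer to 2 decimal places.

12.96 days

Set 4697·e^(0.61t) = 120000·e^(0.36t).
e^((0.61 − 0.36)t) = 120000/4697 → e^(0.25·t) = 25.548.
0.25·t = ln(25.548) = 3.2406, so t = 3.2406/0.25 = 12.962.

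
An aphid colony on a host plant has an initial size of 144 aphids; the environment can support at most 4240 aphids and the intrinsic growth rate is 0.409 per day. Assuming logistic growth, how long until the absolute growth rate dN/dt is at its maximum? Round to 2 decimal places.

Logistic growth is fastest at N = K/2 = 2120.
A = (K − N₀)/N₀ = 28.444. Set K/(1 + A·e^(−rt)) = K/2 → A·e^(−rt) = 1.
e^(−0.409t) = 1/28.444 = 0.0351562, so t = ln(28.444)/0.409 = 3.348/0.409 = 8.1857.

8.19 days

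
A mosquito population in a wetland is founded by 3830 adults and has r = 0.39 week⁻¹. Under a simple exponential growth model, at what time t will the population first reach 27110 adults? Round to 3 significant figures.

Set N₀·e^(rt) = 27110: e^(0.39·t) = 27110/3830 = 7.0783.
0.39·t = ln(7.0783) = 1.957, so t = 1.957/0.39 = 5.018.

5.02 weeks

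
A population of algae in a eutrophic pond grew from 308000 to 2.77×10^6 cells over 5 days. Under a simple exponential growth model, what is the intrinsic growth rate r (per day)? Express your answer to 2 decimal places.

From N(t) = N₀·e^(rt): e^(r·5) = 2.77×10^6/308000 = 8.9935.
r·5 = ln(8.9935) = 2.1965, so r = 2.1965/5 = 0.4393.

0.44 per day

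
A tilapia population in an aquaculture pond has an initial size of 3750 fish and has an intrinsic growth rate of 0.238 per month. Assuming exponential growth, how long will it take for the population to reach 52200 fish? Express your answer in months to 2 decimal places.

Set N₀·e^(rt) = 52200: e^(0.238·t) = 52200/3750 = 13.92.
0.238·t = ln(13.92) = 2.6333, so t = 2.6333/0.238 = 11.064.

11.06 months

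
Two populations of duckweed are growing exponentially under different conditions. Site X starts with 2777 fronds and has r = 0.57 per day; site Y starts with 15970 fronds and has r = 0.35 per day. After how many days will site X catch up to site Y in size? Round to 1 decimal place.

Set 2777·e^(0.57t) = 15970·e^(0.35t).
e^((0.57 − 0.35)t) = 15970/2777 → e^(0.22·t) = 5.7508.
0.22·t = ln(5.7508) = 1.7493, so t = 1.7493/0.22 = 7.9515.

8.0 days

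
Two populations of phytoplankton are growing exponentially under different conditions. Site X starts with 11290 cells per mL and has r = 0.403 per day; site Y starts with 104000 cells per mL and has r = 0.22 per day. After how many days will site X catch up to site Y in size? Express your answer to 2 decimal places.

12.13 days

Set 11290·e^(0.403t) = 104000·e^(0.22t).
e^((0.403 − 0.22)t) = 104000/11290 → e^(0.183·t) = 9.2117.
0.183·t = ln(9.2117) = 2.2205, so t = 2.2205/0.183 = 12.134.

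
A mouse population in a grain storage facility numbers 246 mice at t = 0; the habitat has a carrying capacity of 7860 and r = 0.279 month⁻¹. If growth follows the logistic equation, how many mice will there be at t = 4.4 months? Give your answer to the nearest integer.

781 mice

A = (K − N₀)/N₀ = (7860 − 246)/246 = 30.951.
N(t) = K/(1 + A·e^(−rt)) = 7860/(1 + 30.951×e^(−0.279×4.4)).
e^(−1.228) = 0.29299; denominator = 1 + 30.951×0.29299 = 10.069.
N = 7860/10.069 = 780.649.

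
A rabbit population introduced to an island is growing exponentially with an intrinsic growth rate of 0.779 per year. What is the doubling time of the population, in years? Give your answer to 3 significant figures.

0.890 years

Doubling time t_d = ln(2)/r = 0.6931/0.779 = 0.88979.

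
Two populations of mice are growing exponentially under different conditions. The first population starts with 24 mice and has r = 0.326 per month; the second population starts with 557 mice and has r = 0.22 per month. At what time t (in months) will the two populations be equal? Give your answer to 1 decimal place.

29.7 months

Set 24·e^(0.326t) = 557·e^(0.22t).
e^((0.326 − 0.22)t) = 557/24 → e^(0.106·t) = 23.208.
0.106·t = ln(23.208) = 3.1445, so t = 3.1445/0.106 = 29.665.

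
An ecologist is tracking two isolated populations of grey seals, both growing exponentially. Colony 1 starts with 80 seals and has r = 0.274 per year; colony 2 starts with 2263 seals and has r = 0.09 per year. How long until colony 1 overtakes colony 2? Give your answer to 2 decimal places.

Set 80·e^(0.274t) = 2263·e^(0.09t).
e^((0.274 − 0.09)t) = 2263/80 → e^(0.184·t) = 28.288.
0.184·t = ln(28.288) = 3.3424, so t = 3.3424/0.184 = 18.165.

18.17 years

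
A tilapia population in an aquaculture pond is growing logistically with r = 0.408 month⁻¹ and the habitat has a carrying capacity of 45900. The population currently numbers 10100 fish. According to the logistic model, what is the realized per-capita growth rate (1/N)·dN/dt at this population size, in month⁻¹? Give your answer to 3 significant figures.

0.318 per month

(1/N)·dN/dt = r(1 − N/K) = 0.408 × (1 − 10100/45900).
= 0.408 × 0.77996 = 0.31822.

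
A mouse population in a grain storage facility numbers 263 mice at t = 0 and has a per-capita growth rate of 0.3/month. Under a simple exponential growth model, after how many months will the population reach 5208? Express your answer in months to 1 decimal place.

Set N₀·e^(rt) = 5208: e^(0.3·t) = 5208/263 = 19.802.
0.3·t = ln(19.802) = 2.9858, so t = 2.9858/0.3 = 9.9527.

10.0 months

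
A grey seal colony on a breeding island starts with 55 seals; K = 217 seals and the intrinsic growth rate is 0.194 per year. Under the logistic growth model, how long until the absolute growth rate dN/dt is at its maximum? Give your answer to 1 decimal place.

Logistic growth is fastest at N = K/2 = 108.5.
A = (K − N₀)/N₀ = 2.9455. Set K/(1 + A·e^(−rt)) = K/2 → A·e^(−rt) = 1.
e^(−0.194t) = 1/2.9455 = 0.339506, so t = ln(2.9455)/0.194 = 1.0803/0.194 = 5.5684.

5.6 years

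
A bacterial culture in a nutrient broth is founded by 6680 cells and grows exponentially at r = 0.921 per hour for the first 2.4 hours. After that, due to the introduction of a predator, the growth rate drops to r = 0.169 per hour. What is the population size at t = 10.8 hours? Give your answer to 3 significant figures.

Phase 1: N(2.4) = 6680·e^(0.921×2.4) = 6680·e^2.21 = 60917.3.
Phase 2 runs for 10.8 − 2.4 = 8.4 hours at r = 0.169.
N(10.8) = 60917.3·e^(0.169×8.4) = 60917.3·e^1.42 = 251922.

252000 cells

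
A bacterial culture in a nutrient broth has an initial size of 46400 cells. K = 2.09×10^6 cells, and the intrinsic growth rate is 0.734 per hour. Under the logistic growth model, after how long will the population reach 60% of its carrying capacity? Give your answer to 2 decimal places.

5.71 hours

A = (K − N₀)/N₀ = (2.09×10^6 − 46400)/46400 = 44.043.
Solve 2.09×10^6/(1 + 44.043·e^(−0.734t)) = 1.254×10^6: 1 + 44.043·e^(−0.734t) = 1.6667, so e^(−0.734t) = 0.0151367.
−0.734·t = ln(0.0151367) = -4.1906, so t = 4.1906/0.734 = 5.7093.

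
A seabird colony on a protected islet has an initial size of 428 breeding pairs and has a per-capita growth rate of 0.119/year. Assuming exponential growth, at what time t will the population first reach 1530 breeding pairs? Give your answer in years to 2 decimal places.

10.71 years

Set N₀·e^(rt) = 1530: e^(0.119·t) = 1530/428 = 3.5748.
0.119·t = ln(3.5748) = 1.2739, so t = 1.2739/0.119 = 10.705.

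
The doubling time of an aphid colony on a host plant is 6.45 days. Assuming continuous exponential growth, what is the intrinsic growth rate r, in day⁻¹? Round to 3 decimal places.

r = ln(2)/t_d = 0.6931/6.45 = 0.10746.

0.107 per day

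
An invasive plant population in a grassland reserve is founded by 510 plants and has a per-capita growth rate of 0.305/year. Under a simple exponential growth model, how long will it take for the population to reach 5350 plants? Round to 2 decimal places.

Set N₀·e^(rt) = 5350: e^(0.305·t) = 5350/510 = 10.49.
0.305·t = ln(10.49) = 2.3504, so t = 2.3504/0.305 = 7.7064.

7.71 years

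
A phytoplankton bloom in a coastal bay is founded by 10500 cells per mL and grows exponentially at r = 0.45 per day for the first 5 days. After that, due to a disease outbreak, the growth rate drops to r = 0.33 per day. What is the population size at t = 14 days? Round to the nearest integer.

Phase 1: N(5) = 10500·e^(0.45×5) = 10500·e^2.25 = 99621.2.
Phase 2 runs for 14 − 5 = 9 days at r = 0.33.
N(14) = 99621.2·e^(0.33×9) = 99621.2·e^2.97 = 1.941809×10^6.

1941809 cells per mL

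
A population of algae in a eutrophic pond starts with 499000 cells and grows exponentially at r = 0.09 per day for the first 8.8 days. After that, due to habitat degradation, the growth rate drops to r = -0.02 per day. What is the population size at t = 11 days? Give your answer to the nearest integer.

1054272 cells

Phase 1: N(8.8) = 499000·e^(0.09×8.8) = 499000·e^0.792 = 1.101696×10^6.
Phase 2 runs for 11 − 8.8 = 2.2 days at r = -0.02.
N(11) = 1.101696×10^6·e^(-0.02×2.2) = 1.101696×10^6·e^-0.044 = 1.054272×10^6.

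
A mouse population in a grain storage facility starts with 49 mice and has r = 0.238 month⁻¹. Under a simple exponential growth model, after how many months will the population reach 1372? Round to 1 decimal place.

14.0 months

Set N₀·e^(rt) = 1372: e^(0.238·t) = 1372/49 = 28.
0.238·t = ln(28) = 3.3322, so t = 3.3322/0.238 = 14.001.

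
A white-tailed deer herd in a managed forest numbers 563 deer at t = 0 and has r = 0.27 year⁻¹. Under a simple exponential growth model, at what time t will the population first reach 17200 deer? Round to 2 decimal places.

12.66 years

Set N₀·e^(rt) = 17200: e^(0.27·t) = 17200/563 = 30.551.
0.27·t = ln(30.551) = 3.4194, so t = 3.4194/0.27 = 12.664.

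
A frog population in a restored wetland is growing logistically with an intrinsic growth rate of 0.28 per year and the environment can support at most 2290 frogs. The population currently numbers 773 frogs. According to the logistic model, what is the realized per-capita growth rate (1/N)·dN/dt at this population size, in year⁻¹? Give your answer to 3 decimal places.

0.185 per year

(1/N)·dN/dt = r(1 − N/K) = 0.28 × (1 − 773/2290).
= 0.28 × 0.66245 = 0.18548.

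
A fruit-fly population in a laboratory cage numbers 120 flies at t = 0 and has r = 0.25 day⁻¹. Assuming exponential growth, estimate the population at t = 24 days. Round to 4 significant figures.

N(t) = N₀·e^(rt) = 120 × e^(0.25×24) = 120 × e^6.
e^6 ≈ 403.43, so N ≈ 120 × 403.43 = 48411.5.

48410 flies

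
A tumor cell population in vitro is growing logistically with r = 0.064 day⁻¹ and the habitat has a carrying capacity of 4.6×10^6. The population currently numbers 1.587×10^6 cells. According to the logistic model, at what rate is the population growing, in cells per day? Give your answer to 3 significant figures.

dN/dt = rN(1 − N/K) = 0.064 × 1.587×10^6 × (1 − 1.587×10^6/4.6×10^6).
1 − 1.587×10^6/4.6×10^6 = 0.655; dN/dt = 0.064 × 1.587×10^6 × 0.655 = 66527.

66500 cells per day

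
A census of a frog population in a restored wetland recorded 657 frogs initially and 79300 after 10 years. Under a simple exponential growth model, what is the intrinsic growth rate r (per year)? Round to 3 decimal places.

From N(t) = N₀·e^(rt): e^(r·10) = 79300/657 = 120.7.
r·10 = ln(120.7) = 4.7933, so r = 4.7933/10 = 0.47933.

0.479 per year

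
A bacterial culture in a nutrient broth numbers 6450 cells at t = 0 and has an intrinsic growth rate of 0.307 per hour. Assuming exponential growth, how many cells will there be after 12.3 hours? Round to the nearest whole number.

281513 cells

N(t) = N₀·e^(rt) = 6450 × e^(0.307×12.3) = 6450 × e^3.776.
e^3.776 ≈ 43.645, so N ≈ 6450 × 43.645 = 281513.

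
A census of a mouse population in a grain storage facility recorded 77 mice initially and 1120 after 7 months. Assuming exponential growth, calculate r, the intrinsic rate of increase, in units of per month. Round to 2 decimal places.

0.38 per month

From N(t) = N₀·e^(rt): e^(r·7) = 1120/77 = 14.545.
r·7 = ln(14.545) = 2.6773, so r = 2.6773/7 = 0.38247.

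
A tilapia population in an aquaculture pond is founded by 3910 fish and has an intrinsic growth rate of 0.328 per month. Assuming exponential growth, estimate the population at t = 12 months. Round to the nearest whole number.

200244 fish

N(t) = N₀·e^(rt) = 3910 × e^(0.328×12) = 3910 × e^3.936.
e^3.936 ≈ 51.213, so N ≈ 3910 × 51.213 = 200244.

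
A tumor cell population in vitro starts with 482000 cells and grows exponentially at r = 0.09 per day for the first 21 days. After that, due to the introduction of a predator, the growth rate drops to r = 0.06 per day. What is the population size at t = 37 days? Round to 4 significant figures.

Phase 1: N(21) = 482000·e^(0.09×21) = 482000·e^1.89 = 3.190536×10^6.
Phase 2 runs for 37 − 21 = 16 days at r = 0.06.
N(37) = 3.190536×10^6·e^(0.06×16) = 3.190536×10^6·e^0.96 = 8.332711×10^6.

8333000 cells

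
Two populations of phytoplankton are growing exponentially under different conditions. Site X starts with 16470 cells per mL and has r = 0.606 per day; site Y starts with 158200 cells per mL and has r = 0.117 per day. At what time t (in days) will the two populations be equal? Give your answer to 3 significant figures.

4.63 days

Set 16470·e^(0.606t) = 158200·e^(0.117t).
e^((0.606 − 0.117)t) = 158200/16470 → e^(0.489·t) = 9.6053.
0.489·t = ln(9.6053) = 2.2623, so t = 2.2623/0.489 = 4.6264.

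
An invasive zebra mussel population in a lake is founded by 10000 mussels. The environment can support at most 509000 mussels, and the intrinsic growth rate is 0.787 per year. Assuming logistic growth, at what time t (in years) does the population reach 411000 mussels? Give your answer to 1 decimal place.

A = (K − N₀)/N₀ = (509000 − 10000)/10000 = 49.9.
Solve 509000/(1 + 49.9·e^(−0.787t)) = 411000: 1 + 49.9·e^(−0.787t) = 1.2384, so e^(−0.787t) = 0.00477841.
−0.787·t = ln(0.00477841) = -5.3436, so t = 5.3436/0.787 = 6.7899.

6.8 years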